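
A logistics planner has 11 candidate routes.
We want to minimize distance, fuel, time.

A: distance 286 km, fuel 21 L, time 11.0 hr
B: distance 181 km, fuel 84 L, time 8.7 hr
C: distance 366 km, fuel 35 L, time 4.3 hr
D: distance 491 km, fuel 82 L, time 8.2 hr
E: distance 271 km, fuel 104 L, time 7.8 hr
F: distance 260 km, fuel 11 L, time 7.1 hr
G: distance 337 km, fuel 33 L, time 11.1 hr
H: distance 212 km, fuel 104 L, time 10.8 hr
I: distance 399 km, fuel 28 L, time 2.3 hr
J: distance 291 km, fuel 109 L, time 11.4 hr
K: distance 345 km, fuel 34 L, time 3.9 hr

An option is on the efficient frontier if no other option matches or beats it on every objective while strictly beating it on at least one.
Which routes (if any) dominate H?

B

B: distance 181≤212, fuel 84≤104, time 8.7≤10.8 — dominates H.
Others (A, C, D, E, F, G, I, J, K) are each worse than H on at least one objective.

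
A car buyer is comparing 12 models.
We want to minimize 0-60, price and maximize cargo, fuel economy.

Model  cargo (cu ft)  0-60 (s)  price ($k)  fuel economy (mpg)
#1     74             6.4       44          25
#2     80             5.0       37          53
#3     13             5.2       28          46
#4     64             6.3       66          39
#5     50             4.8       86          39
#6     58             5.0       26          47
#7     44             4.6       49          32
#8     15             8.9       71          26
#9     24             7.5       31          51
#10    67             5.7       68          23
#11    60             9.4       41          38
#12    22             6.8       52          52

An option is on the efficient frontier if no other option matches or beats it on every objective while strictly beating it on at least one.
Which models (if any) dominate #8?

#2: cargo 80≥15, 0-60 5.0≤8.9, price 37≤71, fuel economy 53≥26 — dominates #8.
#4: cargo 64≥15, 0-60 6.3≤8.9, price 66≤71, fuel economy 39≥26 — dominates #8.
#6: cargo 58≥15, 0-60 5.0≤8.9, price 26≤71, fuel economy 47≥26 — dominates #8.
#7: cargo 44≥15, 0-60 4.6≤8.9, price 49≤71, fuel economy 32≥26 — dominates #8.
#9: cargo 24≥15, 0-60 7.5≤8.9, price 31≤71, fuel economy 51≥26 — dominates #8.
#12: cargo 22≥15, 0-60 6.8≤8.9, price 52≤71, fuel economy 52≥26 — dominates #8.
Others (#1, #3, #5, #10, #11) are each worse than #8 on at least one objective.

#2, #4, #6, #7, #9, #12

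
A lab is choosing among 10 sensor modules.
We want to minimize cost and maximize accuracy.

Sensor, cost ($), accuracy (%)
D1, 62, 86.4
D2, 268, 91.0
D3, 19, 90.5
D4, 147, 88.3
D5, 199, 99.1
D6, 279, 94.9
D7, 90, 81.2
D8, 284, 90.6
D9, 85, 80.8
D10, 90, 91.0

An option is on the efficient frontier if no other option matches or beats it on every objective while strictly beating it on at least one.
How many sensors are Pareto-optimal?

D1: dominated by D3 (cost 19≤62, accuracy 90.5≥86.4).
D2: dominated by D5 (cost 199≤268, accuracy 99.1≥91.0).
D3: not dominated (best cost).
D4: dominated by D3 (cost 19≤147, accuracy 90.5≥88.3).
D5: not dominated (best accuracy).
D6: dominated by D5 (cost 199≤279, accuracy 99.1≥94.9).
D7: dominated by D1 (cost 62≤90, accuracy 86.4≥81.2).
D8: dominated by D2 (cost 268≤284, accuracy 91.0≥90.6).
D9: dominated by D1 (cost 62≤85, accuracy 86.4≥80.8).
D10: not dominated.
Pareto-optimal: D3, D5, D10 → 3.

3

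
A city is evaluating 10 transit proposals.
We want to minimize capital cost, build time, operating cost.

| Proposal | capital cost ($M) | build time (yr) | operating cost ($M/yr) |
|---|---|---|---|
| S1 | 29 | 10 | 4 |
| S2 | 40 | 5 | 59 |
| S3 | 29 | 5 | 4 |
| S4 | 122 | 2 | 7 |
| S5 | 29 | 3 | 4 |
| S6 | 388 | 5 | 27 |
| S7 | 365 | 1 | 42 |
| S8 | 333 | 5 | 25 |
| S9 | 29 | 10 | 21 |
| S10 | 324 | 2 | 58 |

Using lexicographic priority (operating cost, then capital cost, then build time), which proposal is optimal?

S5

First minimize operating cost: best is 4, kept {S1, S3, S5}.
Then minimize capital cost: best is 29, kept {S1, S3, S5}.
Then minimize build time: best is 3, kept {S5}.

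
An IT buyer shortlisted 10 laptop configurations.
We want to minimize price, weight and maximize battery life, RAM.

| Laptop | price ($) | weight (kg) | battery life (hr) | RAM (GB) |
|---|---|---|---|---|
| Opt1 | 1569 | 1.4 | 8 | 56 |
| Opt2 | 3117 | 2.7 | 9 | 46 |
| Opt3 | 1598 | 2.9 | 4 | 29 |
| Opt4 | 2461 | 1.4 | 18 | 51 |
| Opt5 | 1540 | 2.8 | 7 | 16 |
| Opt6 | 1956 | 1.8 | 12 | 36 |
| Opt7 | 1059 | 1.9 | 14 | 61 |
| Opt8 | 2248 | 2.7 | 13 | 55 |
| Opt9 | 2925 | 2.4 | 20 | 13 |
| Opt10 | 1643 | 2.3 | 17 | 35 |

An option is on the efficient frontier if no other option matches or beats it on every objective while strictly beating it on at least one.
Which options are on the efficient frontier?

Opt1: not dominated.
Opt2: dominated by Opt4 (price 2461≤3117, weight 1.4≤2.7, battery life 18≥9, RAM 51≥46).
Opt3: dominated by Opt1 (price 1569≤1598, weight 1.4≤2.9, battery life 8≥4, RAM 56≥29).
Opt4: not dominated.
Opt5: dominated by Opt7 (price 1059≤1540, weight 1.9≤2.8, battery life 14≥7, RAM 61≥16).
Opt6: not dominated.
Opt7: not dominated (best price).
Opt8: dominated by Opt7 (price 1059≤2248, weight 1.9≤2.7, battery life 14≥13, RAM 61≥55).
Opt9: not dominated (best battery life).
Opt10: not dominated.

Opt1, Opt4, Opt6, Opt7, Opt9, Opt10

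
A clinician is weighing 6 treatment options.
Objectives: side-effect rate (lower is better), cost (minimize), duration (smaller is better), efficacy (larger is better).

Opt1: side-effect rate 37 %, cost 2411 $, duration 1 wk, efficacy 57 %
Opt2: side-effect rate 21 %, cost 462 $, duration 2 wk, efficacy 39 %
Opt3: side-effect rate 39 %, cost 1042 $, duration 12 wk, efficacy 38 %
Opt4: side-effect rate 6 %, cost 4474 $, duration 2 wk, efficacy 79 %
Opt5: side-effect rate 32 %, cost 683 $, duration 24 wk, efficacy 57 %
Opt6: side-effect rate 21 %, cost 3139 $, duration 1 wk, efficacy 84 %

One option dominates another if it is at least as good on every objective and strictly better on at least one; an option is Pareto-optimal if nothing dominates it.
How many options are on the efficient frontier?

Opt1: not dominated.
Opt2: not dominated (best cost).
Opt3: dominated by Opt2 (side-effect rate 21≤39, cost 462≤1042, duration 2≤12, efficacy 39≥38).
Opt4: not dominated (best side-effect rate).
Opt5: not dominated.
Opt6: not dominated (best efficacy).
Pareto-optimal: Opt1, Opt2, Opt4, Opt5, Opt6 → 5.

5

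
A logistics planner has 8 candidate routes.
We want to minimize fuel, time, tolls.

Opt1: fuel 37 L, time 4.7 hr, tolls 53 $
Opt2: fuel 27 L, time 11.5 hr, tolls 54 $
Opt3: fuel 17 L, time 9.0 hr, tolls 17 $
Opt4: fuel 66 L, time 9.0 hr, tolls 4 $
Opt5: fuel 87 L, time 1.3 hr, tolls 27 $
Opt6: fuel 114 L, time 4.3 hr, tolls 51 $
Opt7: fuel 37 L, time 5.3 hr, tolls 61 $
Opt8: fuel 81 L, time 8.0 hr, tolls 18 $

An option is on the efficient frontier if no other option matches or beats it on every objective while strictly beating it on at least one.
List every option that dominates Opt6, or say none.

Opt5

Opt5: fuel 87≤114, time 1.3≤4.3, tolls 27≤51 — dominates Opt6.
Others (Opt1, Opt2, Opt3, Opt4, Opt7, Opt8) are each worse than Opt6 on at least one objective.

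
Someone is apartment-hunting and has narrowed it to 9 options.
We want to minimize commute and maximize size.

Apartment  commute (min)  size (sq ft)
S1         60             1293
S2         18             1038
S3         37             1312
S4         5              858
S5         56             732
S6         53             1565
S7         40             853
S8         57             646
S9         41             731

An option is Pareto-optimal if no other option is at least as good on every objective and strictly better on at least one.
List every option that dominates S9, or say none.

S2: commute 18≤41, size 1038≥731 — dominates S9.
S3: commute 37≤41, size 1312≥731 — dominates S9.
S4: commute 5≤41, size 858≥731 — dominates S9.
S7: commute 40≤41, size 853≥731 — dominates S9.
Others (S1, S5, S6, S8) are each worse than S9 on at least one objective.

S2, S3, S4, S7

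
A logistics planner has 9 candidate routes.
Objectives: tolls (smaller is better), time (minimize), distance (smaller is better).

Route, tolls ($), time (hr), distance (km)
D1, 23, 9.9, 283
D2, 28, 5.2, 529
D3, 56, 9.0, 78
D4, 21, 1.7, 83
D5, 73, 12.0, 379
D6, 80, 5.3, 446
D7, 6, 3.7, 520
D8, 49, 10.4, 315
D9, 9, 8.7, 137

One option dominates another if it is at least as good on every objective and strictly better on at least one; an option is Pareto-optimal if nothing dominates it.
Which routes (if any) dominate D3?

D1: worse on time (9.9 vs 9.0).
D2: worse on distance (529 vs 78).
D4: worse on distance (83 vs 78).
D5: worse on tolls (73 vs 56).
D6: worse on tolls (80 vs 56).
D7: worse on distance (520 vs 78).
D8: worse on time (10.4 vs 9.0).
D9: worse on distance (137 vs 78).
No option dominates D3.

none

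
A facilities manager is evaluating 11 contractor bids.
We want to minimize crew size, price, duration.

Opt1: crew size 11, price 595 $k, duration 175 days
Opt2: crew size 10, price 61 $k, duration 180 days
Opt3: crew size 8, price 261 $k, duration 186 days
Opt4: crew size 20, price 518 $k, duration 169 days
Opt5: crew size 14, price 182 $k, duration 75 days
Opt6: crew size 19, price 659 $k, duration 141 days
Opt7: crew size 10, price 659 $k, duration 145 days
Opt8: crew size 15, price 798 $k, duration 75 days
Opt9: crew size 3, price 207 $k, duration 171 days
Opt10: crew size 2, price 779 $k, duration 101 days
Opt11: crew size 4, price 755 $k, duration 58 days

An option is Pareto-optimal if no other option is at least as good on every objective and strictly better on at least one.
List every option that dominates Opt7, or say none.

Opt1: worse on crew size (11 vs 10).
Opt2: worse on duration (180 vs 145).
Opt3: worse on duration (186 vs 145).
Opt4: worse on crew size (20 vs 10).
Opt5: worse on crew size (14 vs 10).
Opt6: worse on crew size (19 vs 10).
Opt8: worse on crew size (15 vs 10).
Opt9: worse on duration (171 vs 145).
Opt10: worse on price (779 vs 659).
Opt11: worse on price (755 vs 659).
No option dominates Opt7.

none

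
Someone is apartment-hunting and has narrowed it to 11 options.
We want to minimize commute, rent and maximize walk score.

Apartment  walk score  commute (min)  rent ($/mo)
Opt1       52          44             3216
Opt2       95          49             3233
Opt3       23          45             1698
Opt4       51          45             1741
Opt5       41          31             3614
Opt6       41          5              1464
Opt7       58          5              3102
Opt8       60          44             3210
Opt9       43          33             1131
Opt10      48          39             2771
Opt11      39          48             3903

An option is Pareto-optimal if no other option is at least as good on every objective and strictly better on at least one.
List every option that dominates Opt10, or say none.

none

Opt1: worse on commute (44 vs 39).
Opt2: worse on commute (49 vs 39).
Opt3: worse on walk score (23 vs 48).
Opt4: worse on commute (45 vs 39).
Opt5: worse on walk score (41 vs 48).
Opt6: worse on walk score (41 vs 48).
Opt7: worse on rent (3102 vs 2771).
Opt8: worse on commute (44 vs 39).
Opt9: worse on walk score (43 vs 48).
Opt11: worse on walk score (39 vs 48).
No option dominates Opt10.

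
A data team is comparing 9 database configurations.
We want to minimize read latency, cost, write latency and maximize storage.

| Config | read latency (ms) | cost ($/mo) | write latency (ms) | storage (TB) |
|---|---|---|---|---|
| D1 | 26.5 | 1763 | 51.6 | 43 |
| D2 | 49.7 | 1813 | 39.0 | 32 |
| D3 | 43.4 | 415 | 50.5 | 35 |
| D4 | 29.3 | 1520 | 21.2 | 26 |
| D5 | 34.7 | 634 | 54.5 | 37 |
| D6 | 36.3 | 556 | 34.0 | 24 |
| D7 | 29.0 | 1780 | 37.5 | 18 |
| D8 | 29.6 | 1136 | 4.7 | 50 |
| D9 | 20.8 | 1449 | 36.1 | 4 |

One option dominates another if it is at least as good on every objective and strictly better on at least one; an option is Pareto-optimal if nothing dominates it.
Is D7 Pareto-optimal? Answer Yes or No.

D1: worse on write latency (51.6 vs 37.5).
D2: worse on read latency (49.7 vs 29.0).
D3: worse on read latency (43.4 vs 29.0).
D4: worse on read latency (29.3 vs 29.0).
D5: worse on read latency (34.7 vs 29.0).
D6: worse on read latency (36.3 vs 29.0).
D8: worse on read latency (29.6 vs 29.0).
D9: worse on storage (4 vs 18).
No option is at least as good as D7 on every objective and strictly better on one.

Yes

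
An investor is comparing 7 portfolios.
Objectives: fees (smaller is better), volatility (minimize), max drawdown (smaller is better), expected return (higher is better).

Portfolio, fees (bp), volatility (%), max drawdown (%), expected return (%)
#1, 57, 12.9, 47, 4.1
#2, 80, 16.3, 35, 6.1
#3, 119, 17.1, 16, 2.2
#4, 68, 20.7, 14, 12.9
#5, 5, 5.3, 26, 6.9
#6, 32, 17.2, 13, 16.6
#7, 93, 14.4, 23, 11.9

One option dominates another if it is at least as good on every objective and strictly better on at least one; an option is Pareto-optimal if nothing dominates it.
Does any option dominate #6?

No

#1: worse on fees (57 vs 32).
#2: worse on fees (80 vs 32).
#3: worse on fees (119 vs 32).
#4: worse on fees (68 vs 32).
#5: worse on max drawdown (26 vs 13).
#7: worse on fees (93 vs 32).
No option is at least as good as #6 on every objective and strictly better on one.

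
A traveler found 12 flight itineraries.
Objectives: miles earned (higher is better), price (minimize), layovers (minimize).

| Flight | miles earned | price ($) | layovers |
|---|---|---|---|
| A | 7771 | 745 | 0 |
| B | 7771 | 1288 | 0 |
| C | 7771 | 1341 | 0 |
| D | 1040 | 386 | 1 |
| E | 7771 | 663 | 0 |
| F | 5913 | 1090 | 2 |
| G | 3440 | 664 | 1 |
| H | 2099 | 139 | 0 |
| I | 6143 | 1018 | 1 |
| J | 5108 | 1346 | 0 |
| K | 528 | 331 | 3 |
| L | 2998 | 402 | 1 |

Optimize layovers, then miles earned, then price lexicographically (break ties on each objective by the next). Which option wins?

E

First minimize layovers: best is 0, kept {A, B, C, E, H, J}.
Then maximize miles earned: best is 7771, kept {A, B, C, E}.
Then minimize price: best is 663, kept {E}.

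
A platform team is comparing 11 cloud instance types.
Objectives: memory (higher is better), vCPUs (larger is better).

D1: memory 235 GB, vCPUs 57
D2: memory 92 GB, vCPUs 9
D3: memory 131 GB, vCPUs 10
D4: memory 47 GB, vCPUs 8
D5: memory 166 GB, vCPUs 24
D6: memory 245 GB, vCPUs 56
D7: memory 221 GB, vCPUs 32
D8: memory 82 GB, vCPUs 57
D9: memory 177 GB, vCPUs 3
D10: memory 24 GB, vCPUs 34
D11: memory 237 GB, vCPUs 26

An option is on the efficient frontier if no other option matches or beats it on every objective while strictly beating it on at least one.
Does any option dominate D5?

D1 vs D5: memory 235≥166, vCPUs 57≥24 — D1 is at least as good on every objective and strictly better on at least one, so D1 dominates D5.

Yes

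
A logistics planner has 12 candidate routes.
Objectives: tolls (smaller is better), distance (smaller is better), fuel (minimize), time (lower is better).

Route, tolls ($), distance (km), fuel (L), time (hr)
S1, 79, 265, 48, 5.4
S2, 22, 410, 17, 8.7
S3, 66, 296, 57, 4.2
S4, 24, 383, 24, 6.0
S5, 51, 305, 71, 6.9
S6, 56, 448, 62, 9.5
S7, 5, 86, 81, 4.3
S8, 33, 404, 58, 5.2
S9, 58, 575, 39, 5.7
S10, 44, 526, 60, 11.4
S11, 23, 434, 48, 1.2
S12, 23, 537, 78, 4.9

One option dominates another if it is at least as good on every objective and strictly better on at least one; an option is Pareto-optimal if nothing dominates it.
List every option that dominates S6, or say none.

S2, S4, S8, S11

S2: tolls 22≤56, distance 410≤448, fuel 17≤62, time 8.7≤9.5 — dominates S6.
S4: tolls 24≤56, distance 383≤448, fuel 24≤62, time 6.0≤9.5 — dominates S6.
S8: tolls 33≤56, distance 404≤448, fuel 58≤62, time 5.2≤9.5 — dominates S6.
S11: tolls 23≤56, distance 434≤448, fuel 48≤62, time 1.2≤9.5 — dominates S6.
Others (S1, S3, S5, S7, S9, S10, S12) are each worse than S6 on at least one objective.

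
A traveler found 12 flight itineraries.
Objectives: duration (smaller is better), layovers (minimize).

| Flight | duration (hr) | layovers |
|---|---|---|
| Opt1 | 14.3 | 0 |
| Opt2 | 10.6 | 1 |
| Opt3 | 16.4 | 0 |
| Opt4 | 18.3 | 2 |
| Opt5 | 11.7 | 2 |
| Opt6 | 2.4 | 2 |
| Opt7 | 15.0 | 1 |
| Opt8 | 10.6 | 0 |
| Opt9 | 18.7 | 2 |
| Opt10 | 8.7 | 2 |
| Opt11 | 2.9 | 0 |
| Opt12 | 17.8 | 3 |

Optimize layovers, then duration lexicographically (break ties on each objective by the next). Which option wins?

First minimize layovers: best is 0, kept {Opt1, Opt3, Opt8, Opt11}.
Then minimize duration: best is 2.9, kept {Opt11}.

Opt11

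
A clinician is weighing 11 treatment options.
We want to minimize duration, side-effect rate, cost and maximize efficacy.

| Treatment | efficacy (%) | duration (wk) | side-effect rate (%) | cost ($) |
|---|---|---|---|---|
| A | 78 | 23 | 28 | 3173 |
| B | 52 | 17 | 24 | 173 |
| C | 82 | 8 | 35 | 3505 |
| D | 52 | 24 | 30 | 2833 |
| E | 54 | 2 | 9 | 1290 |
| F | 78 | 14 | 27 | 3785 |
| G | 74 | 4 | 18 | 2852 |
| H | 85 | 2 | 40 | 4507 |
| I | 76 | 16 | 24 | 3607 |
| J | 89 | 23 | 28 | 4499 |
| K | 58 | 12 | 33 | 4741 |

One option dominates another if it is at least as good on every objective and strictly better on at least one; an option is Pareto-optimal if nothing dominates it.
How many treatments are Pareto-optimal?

9

A: not dominated.
B: not dominated (best cost).
C: not dominated.
D: dominated by B (efficacy 52≥52, duration 17≤24, side-effect rate 24≤30, cost 173≤2833).
E: not dominated (best side-effect rate).
F: not dominated.
G: not dominated.
H: not dominated.
I: not dominated.
J: not dominated (best efficacy).
K: dominated by G (efficacy 74≥58, duration 4≤12, side-effect rate 18≤33, cost 2852≤4741).
Pareto-optimal: A, B, C, E, F, G, H, I, J → 9.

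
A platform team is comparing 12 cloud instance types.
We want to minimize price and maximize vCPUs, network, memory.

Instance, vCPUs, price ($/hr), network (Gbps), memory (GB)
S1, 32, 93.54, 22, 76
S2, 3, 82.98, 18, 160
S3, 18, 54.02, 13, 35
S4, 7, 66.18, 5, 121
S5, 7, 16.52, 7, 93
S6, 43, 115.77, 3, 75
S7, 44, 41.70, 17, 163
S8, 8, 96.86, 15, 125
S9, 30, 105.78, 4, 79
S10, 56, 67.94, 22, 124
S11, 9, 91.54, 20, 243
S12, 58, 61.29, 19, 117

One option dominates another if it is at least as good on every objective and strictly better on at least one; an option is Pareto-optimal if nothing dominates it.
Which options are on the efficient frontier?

S2, S5, S7, S10, S11, S12

S1: dominated by S10 (vCPUs 56≥32, price 67.94≤93.54, network 22≥22, memory 124≥76).
S2: not dominated.
S3: dominated by S7 (vCPUs 44≥18, price 41.70≤54.02, network 17≥13, memory 163≥35).
S4: dominated by S7 (vCPUs 44≥7, price 41.70≤66.18, network 17≥5, memory 163≥121).
S5: not dominated (best price).
S6: dominated by S7 (vCPUs 44≥43, price 41.70≤115.77, network 17≥3, memory 163≥75).
S7: not dominated.
S8: dominated by S7 (vCPUs 44≥8, price 41.70≤96.86, network 17≥15, memory 163≥125).
S9: dominated by S7 (vCPUs 44≥30, price 41.70≤105.78, network 17≥4, memory 163≥79).
S10: not dominated.
S11: not dominated (best memory).
S12: not dominated (best vCPUs).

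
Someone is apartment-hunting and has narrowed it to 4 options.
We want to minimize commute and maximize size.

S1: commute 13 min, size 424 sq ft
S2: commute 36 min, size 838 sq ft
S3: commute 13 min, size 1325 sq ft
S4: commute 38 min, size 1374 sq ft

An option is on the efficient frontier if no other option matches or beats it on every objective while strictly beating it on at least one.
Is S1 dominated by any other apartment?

S3 vs S1: commute 13≤13, size 1325≥424 — S3 is at least as good on every objective and strictly better on at least one, so S3 dominates S1.

Yes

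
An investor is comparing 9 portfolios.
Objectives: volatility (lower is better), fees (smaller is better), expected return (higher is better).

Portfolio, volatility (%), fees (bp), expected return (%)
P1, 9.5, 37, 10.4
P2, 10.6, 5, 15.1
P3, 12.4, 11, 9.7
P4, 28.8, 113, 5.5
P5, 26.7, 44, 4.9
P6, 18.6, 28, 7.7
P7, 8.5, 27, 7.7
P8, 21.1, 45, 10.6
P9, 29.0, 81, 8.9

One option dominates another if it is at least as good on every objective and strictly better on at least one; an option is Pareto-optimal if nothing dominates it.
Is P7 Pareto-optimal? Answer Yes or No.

Yes

P1: worse on volatility (9.5 vs 8.5).
P2: worse on volatility (10.6 vs 8.5).
P3: worse on volatility (12.4 vs 8.5).
P4: worse on volatility (28.8 vs 8.5).
P5: worse on volatility (26.7 vs 8.5).
P6: worse on volatility (18.6 vs 8.5).
P8: worse on volatility (21.1 vs 8.5).
P9: worse on volatility (29.0 vs 8.5).
No option is at least as good as P7 on every objective and strictly better on one.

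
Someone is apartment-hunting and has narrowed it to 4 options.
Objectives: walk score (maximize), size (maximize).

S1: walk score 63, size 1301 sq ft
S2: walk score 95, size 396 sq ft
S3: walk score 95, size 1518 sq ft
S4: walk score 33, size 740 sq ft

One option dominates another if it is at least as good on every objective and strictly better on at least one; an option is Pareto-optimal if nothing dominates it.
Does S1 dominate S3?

S1 vs S3: S1 is worse on walk score (63 vs 95), so it does not dominate S3.

No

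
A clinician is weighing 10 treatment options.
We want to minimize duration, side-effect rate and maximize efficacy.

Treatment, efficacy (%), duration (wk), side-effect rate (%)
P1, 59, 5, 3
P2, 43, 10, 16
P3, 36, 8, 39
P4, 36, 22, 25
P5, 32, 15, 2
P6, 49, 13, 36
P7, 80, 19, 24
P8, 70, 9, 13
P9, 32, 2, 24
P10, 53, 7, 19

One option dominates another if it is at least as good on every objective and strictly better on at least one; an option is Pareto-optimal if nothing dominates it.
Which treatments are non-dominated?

P1: not dominated.
P2: dominated by P1 (efficacy 59≥43, duration 5≤10, side-effect rate 3≤16).
P3: dominated by P1 (efficacy 59≥36, duration 5≤8, side-effect rate 3≤39).
P4: dominated by P1 (efficacy 59≥36, duration 5≤22, side-effect rate 3≤25).
P5: not dominated (best side-effect rate).
P6: dominated by P1 (efficacy 59≥49, duration 5≤13, side-effect rate 3≤36).
P7: not dominated (best efficacy).
P8: not dominated.
P9: not dominated (best duration).
P10: dominated by P1 (efficacy 59≥53, duration 5≤7, side-effect rate 3≤19).

P1, P5, P7, P8, P9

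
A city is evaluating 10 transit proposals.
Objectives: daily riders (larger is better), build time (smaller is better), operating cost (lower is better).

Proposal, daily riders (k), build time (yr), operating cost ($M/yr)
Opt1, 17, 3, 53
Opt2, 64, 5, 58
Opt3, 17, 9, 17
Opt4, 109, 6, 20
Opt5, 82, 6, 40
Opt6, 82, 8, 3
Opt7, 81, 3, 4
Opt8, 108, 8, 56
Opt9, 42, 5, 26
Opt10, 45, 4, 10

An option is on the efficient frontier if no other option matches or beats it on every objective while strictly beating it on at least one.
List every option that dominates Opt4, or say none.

none

Opt1: worse on daily riders (17 vs 109).
Opt2: worse on daily riders (64 vs 109).
Opt3: worse on daily riders (17 vs 109).
Opt5: worse on daily riders (82 vs 109).
Opt6: worse on daily riders (82 vs 109).
Opt7: worse on daily riders (81 vs 109).
Opt8: worse on daily riders (108 vs 109).
Opt9: worse on daily riders (42 vs 109).
Opt10: worse on daily riders (45 vs 109).
No option dominates Opt4.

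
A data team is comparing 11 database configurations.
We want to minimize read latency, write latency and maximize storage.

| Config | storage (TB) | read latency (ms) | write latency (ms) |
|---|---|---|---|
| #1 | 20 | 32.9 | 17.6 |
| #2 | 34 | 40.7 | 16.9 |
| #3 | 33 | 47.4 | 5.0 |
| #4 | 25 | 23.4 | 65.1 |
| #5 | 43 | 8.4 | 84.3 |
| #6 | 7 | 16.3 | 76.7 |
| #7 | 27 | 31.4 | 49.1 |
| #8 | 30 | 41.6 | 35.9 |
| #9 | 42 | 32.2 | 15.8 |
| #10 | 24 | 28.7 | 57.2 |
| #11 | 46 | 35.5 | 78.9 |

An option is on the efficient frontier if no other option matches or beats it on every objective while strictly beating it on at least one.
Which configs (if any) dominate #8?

#2: storage 34≥30, read latency 40.7≤41.6, write latency 16.9≤35.9 — dominates #8.
#9: storage 42≥30, read latency 32.2≤41.6, write latency 15.8≤35.9 — dominates #8.
Others (#1, #3, #4, #5, #6, #7, #10, #11) are each worse than #8 on at least one objective.

#2, #9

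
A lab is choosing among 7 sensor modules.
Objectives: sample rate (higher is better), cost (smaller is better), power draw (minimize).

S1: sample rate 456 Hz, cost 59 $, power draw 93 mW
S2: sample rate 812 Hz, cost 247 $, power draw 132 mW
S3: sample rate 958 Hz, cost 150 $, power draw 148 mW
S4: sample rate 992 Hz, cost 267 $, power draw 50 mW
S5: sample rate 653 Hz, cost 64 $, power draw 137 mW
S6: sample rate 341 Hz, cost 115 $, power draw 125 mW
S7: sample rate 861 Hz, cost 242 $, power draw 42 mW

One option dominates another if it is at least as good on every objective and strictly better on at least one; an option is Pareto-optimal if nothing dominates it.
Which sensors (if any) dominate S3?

none

S1: worse on sample rate (456 vs 958).
S2: worse on sample rate (812 vs 958).
S4: worse on cost (267 vs 150).
S5: worse on sample rate (653 vs 958).
S6: worse on sample rate (341 vs 958).
S7: worse on sample rate (861 vs 958).
No option dominates S3.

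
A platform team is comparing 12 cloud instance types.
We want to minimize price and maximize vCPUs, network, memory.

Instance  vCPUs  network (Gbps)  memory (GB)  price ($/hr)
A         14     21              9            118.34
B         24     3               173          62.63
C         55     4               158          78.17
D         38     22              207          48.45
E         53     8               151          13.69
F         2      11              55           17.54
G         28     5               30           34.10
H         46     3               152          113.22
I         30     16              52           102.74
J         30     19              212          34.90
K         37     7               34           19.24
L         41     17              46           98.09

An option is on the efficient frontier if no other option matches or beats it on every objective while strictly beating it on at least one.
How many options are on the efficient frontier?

6

A: dominated by D (vCPUs 38≥14, network 22≥21, memory 207≥9, price 48.45≤118.34).
B: dominated by D (vCPUs 38≥24, network 22≥3, memory 207≥173, price 48.45≤62.63).
C: not dominated (best vCPUs).
D: not dominated (best network).
E: not dominated (best price).
F: not dominated.
G: dominated by E (vCPUs 53≥28, network 8≥5, memory 151≥30, price 13.69≤34.10).
H: dominated by C (vCPUs 55≥46, network 4≥3, memory 158≥152, price 78.17≤113.22).
I: dominated by D (vCPUs 38≥30, network 22≥16, memory 207≥52, price 48.45≤102.74).
J: not dominated (best memory).
K: dominated by E (vCPUs 53≥37, network 8≥7, memory 151≥34, price 13.69≤19.24).
L: not dominated.
Pareto-optimal: C, D, E, F, J, L → 6.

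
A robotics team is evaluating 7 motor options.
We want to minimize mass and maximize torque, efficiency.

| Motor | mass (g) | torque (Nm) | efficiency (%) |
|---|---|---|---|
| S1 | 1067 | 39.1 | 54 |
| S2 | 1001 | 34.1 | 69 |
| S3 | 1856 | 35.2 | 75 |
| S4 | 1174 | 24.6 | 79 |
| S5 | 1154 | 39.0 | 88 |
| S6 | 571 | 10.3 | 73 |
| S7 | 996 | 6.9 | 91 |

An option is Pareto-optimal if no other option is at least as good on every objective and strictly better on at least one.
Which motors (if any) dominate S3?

S5: mass 1154≤1856, torque 39.0≥35.2, efficiency 88≥75 — dominates S3.
Others (S1, S2, S4, S6, S7) are each worse than S3 on at least one objective.

S5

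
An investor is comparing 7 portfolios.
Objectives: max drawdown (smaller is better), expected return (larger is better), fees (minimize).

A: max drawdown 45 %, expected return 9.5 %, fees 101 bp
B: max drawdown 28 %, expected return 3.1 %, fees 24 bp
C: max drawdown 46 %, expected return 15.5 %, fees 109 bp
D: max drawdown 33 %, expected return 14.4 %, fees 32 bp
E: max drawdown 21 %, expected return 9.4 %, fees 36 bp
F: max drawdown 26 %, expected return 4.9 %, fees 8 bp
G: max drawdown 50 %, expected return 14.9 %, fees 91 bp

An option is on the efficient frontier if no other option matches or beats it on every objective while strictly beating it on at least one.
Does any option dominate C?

A: worse on expected return (9.5 vs 15.5).
B: worse on expected return (3.1 vs 15.5).
D: worse on expected return (14.4 vs 15.5).
E: worse on expected return (9.4 vs 15.5).
F: worse on expected return (4.9 vs 15.5).
G: worse on max drawdown (50 vs 46).
No option is at least as good as C on every objective and strictly better on one.

No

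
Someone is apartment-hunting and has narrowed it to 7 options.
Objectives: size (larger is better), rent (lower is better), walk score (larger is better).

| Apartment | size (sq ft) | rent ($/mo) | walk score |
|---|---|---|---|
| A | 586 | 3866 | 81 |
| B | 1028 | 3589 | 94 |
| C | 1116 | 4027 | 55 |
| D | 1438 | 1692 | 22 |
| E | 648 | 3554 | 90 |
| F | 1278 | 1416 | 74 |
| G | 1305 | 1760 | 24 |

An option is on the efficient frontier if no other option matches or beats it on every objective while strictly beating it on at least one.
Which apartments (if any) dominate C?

F

F: size 1278≥1116, rent 1416≤4027, walk score 74≥55 — dominates C.
Others (A, B, D, E, G) are each worse than C on at least one objective.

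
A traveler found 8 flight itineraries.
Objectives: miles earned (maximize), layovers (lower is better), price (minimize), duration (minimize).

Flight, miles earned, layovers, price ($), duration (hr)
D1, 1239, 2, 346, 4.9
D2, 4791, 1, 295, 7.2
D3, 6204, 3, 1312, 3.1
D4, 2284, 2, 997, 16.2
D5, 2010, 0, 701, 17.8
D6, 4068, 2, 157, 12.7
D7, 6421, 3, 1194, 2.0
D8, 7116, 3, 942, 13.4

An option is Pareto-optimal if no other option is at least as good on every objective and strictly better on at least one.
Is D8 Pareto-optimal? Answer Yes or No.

D1: worse on miles earned (1239 vs 7116).
D2: worse on miles earned (4791 vs 7116).
D3: worse on miles earned (6204 vs 7116).
D4: worse on miles earned (2284 vs 7116).
D5: worse on miles earned (2010 vs 7116).
D6: worse on miles earned (4068 vs 7116).
D7: worse on miles earned (6421 vs 7116).
No option is at least as good as D8 on every objective and strictly better on one.

Yes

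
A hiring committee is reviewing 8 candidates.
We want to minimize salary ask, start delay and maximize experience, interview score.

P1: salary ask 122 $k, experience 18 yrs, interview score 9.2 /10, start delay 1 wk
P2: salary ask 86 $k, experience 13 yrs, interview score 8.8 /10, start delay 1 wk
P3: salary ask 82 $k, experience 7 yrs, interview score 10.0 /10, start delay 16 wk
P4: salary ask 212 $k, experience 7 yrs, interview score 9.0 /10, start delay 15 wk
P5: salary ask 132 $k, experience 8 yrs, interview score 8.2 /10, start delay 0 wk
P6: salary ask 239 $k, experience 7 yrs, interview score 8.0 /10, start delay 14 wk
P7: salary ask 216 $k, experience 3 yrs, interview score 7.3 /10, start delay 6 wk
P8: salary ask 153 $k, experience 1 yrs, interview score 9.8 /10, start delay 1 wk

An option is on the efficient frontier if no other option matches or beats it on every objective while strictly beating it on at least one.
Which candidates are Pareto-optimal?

P1, P2, P3, P5, P8

P1: not dominated (best experience).
P2: not dominated.
P3: not dominated (best salary ask).
P4: dominated by P1 (salary ask 122≤212, experience 18≥7, interview score 9.2≥9.0, start delay 1≤15).
P5: not dominated (best start delay).
P6: dominated by P1 (salary ask 122≤239, experience 18≥7, interview score 9.2≥8.0, start delay 1≤14).
P7: dominated by P1 (salary ask 122≤216, experience 18≥3, interview score 9.2≥7.3, start delay 1≤6).
P8: not dominated.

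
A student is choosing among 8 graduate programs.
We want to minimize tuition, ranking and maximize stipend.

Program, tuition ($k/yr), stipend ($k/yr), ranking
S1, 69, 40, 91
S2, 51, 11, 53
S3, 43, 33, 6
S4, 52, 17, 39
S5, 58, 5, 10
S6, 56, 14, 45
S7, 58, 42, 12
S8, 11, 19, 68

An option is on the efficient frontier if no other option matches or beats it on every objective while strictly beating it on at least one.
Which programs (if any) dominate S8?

S1: worse on tuition (69 vs 11).
S2: worse on tuition (51 vs 11).
S3: worse on tuition (43 vs 11).
S4: worse on tuition (52 vs 11).
S5: worse on tuition (58 vs 11).
S6: worse on tuition (56 vs 11).
S7: worse on tuition (58 vs 11).
No option dominates S8.

none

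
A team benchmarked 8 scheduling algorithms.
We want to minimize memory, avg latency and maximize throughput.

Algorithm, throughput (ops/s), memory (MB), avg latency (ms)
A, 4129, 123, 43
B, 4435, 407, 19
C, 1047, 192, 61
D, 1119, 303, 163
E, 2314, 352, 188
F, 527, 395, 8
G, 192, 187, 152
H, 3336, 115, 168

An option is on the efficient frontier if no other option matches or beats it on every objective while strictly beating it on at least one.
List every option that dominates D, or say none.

A

A: throughput 4129≥1119, memory 123≤303, avg latency 43≤163 — dominates D.
Others (B, C, E, F, G, H) are each worse than D on at least one objective.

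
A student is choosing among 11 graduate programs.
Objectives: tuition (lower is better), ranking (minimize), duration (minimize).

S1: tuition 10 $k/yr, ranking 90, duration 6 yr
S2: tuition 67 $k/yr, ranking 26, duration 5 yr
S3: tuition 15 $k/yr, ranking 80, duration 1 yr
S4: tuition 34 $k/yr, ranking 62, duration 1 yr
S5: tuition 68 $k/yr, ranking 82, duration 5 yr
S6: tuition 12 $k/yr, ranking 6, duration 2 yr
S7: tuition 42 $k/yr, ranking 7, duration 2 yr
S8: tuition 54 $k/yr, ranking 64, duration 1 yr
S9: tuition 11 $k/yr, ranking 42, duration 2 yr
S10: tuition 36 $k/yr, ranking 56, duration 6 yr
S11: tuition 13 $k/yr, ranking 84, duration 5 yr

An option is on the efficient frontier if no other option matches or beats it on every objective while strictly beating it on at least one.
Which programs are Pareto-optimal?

S1, S3, S4, S6, S9

S1: not dominated (best tuition).
S2: dominated by S6 (tuition 12≤67, ranking 6≤26, duration 2≤5).
S3: not dominated.
S4: not dominated.
S5: dominated by S2 (tuition 67≤68, ranking 26≤82, duration 5≤5).
S6: not dominated (best ranking).
S7: dominated by S6 (tuition 12≤42, ranking 6≤7, duration 2≤2).
S8: dominated by S4 (tuition 34≤54, ranking 62≤64, duration 1≤1).
S9: not dominated.
S10: dominated by S6 (tuition 12≤36, ranking 6≤56, duration 2≤6).
S11: dominated by S6 (tuition 12≤13, ranking 6≤84, duration 2≤5).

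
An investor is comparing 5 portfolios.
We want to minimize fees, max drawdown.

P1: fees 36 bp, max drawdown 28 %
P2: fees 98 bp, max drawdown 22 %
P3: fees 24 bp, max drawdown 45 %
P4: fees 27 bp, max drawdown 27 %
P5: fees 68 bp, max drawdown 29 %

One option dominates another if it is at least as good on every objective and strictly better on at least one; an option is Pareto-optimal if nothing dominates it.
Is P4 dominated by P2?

No

P2 vs P4: P2 is worse on fees (98 vs 27), so it does not dominate P4.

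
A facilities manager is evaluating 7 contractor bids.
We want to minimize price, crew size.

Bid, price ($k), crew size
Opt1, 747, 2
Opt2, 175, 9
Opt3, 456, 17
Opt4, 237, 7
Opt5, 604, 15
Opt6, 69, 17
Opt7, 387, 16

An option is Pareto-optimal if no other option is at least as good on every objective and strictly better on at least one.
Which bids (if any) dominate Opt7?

Opt2, Opt4

Opt2: price 175≤387, crew size 9≤16 — dominates Opt7.
Opt4: price 237≤387, crew size 7≤16 — dominates Opt7.
Others (Opt1, Opt3, Opt5, Opt6) are each worse than Opt7 on at least one objective.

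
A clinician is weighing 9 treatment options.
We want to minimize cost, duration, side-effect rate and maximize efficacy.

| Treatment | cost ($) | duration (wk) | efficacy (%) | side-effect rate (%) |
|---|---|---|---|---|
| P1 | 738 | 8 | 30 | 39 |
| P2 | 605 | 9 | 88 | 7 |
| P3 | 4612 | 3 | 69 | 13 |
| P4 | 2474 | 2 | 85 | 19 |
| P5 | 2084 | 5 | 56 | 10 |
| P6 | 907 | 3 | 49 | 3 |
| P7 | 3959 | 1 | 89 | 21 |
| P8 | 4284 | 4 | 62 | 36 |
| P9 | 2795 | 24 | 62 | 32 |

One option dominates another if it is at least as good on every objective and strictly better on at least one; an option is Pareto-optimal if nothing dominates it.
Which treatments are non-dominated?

P1, P2, P3, P4, P5, P6, P7

P1: not dominated.
P2: not dominated (best cost).
P3: not dominated.
P4: not dominated.
P5: not dominated.
P6: not dominated (best side-effect rate).
P7: not dominated (best duration).
P8: dominated by P4 (cost 2474≤4284, duration 2≤4, efficacy 85≥62, side-effect rate 19≤36).
P9: dominated by P2 (cost 605≤2795, duration 9≤24, efficacy 88≥62, side-effect rate 7≤32).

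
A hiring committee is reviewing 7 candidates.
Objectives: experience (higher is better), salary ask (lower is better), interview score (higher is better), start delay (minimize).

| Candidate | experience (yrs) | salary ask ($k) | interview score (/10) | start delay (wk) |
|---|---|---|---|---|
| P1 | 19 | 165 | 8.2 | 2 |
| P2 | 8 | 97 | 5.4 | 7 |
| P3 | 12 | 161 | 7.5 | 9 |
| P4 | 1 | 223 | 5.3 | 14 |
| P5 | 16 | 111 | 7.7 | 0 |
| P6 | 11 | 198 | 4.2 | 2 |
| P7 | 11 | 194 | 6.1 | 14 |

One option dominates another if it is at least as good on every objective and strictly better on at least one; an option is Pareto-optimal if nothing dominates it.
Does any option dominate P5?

No

P1: worse on salary ask (165 vs 111).
P2: worse on experience (8 vs 16).
P3: worse on experience (12 vs 16).
P4: worse on experience (1 vs 16).
P6: worse on experience (11 vs 16).
P7: worse on experience (11 vs 16).
No option is at least as good as P5 on every objective and strictly better on one.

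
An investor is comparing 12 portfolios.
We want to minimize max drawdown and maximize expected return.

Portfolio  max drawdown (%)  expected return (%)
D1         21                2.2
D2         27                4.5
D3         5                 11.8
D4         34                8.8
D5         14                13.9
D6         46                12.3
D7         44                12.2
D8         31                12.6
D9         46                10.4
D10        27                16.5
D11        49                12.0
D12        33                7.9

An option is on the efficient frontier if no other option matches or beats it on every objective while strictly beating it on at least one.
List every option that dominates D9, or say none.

D3: max drawdown 5≤46, expected return 11.8≥10.4 — dominates D9.
D5: max drawdown 14≤46, expected return 13.9≥10.4 — dominates D9.
D6: max drawdown 46≤46, expected return 12.3≥10.4 — dominates D9.
D7: max drawdown 44≤46, expected return 12.2≥10.4 — dominates D9.
D8: max drawdown 31≤46, expected return 12.6≥10.4 — dominates D9.
D10: max drawdown 27≤46, expected return 16.5≥10.4 — dominates D9.
Others (D1, D2, D4, D11, D12) are each worse than D9 on at least one objective.

D3, D5, D6, D7, D8, D10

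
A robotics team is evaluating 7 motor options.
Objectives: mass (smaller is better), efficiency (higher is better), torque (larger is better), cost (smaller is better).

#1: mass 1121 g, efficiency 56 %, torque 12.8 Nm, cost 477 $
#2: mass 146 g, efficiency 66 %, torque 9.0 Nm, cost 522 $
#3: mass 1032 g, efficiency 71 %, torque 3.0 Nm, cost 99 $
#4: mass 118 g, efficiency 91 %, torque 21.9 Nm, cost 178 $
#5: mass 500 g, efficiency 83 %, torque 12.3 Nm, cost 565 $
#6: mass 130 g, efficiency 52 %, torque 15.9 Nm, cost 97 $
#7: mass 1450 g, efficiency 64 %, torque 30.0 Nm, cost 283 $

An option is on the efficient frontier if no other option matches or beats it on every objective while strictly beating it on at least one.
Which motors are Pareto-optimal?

#1: dominated by #4 (mass 118≤1121, efficiency 91≥56, torque 21.9≥12.8, cost 178≤477).
#2: dominated by #4 (mass 118≤146, efficiency 91≥66, torque 21.9≥9.0, cost 178≤522).
#3: not dominated.
#4: not dominated (best mass).
#5: dominated by #4 (mass 118≤500, efficiency 91≥83, torque 21.9≥12.3, cost 178≤565).
#6: not dominated (best cost).
#7: not dominated (best torque).

#3, #4, #6, #7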